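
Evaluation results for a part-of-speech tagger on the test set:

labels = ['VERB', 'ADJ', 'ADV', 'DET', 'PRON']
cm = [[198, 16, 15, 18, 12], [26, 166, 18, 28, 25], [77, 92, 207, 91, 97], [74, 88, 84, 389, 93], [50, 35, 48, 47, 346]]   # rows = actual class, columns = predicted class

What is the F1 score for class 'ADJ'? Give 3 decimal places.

Treat 'ADJ' as positive and all other classes as negative.
F1 score = 2·TP/(2·TP+FP+FN).
ADJ: TP=166, FP=16+92+88+35=231, FN=26+18+28+25=97 → 332/660 = 0.5030

0.503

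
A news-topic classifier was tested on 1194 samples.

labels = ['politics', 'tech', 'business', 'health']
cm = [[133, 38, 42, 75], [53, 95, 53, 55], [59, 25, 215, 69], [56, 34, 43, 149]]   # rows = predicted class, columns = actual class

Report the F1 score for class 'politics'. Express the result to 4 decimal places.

0.4516

Take TP from the diagonal, FP from the rest of the 'politics' prediction marginal, FN from the rest of the 'politics' actual marginal.
F1 score = 2·TP/(2·TP+FP+FN).
politics: TP=133, FP=38+42+75=155, FN=53+59+56=168 → 266/589 = 0.45161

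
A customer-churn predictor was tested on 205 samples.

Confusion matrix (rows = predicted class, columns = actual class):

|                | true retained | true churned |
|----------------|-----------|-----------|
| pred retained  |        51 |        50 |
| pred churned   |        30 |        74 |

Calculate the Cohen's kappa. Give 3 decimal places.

0.217

Observed agreement pₒ = trace/N = 125/205 = 0.6098
Expected agreement pₑ = Σ (rowᵢ·colᵢ)/N² = (81·101 + 124·104)/205² = 0.5015
κ = (pₒ − pₑ)/(1 − pₑ) = (0.6098 − 0.5015)/(1 − 0.5015) = 0.217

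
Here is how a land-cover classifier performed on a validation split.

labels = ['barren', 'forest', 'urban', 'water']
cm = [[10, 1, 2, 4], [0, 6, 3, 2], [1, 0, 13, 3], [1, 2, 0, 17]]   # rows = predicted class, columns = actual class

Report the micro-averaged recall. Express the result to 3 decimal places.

0.708

Micro-averaging pools counts across classes: ΣTP=46, ΣFP=19, ΣFN=19.
Micro-recall = TP/(TP+FN) on pooled counts = 0.708 (equals overall accuracy in single-label multiclass).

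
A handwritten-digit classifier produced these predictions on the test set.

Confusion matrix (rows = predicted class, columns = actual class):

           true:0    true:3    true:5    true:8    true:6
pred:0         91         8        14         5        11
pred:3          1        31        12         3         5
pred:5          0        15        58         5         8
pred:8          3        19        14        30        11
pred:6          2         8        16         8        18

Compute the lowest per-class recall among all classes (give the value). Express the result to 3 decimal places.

Per-class recall (TP/(TP+FN)):
  0: TP=91, FN=1+0+3+2=6 → 91/97 = 0.9381
  3: TP=31, FN=8+15+19+8=50 → 31/81 = 0.3827
  5: TP=58, FN=14+12+14+16=56 → 58/114 = 0.5088
  8: TP=30, FN=5+3+5+8=21 → 30/51 = 0.5882
  6: TP=18, FN=11+5+8+11=35 → 18/53 = 0.3396
Lowest is class '6' with recall = 0.340.

0.340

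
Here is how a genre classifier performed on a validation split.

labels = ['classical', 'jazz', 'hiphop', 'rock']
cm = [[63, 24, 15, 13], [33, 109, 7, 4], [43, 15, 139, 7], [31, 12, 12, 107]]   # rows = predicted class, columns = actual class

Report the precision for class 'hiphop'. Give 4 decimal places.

0.6814

precision = TP/(TP+FP).
hiphop: TP=139, FP=43+15+7=65 → 139/204 = 0.68137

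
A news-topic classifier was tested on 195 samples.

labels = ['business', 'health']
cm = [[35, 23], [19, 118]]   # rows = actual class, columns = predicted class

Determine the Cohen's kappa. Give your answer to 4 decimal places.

0.4742

Observed agreement pₒ = trace/N = 153/195 = 0.78462
Expected agreement pₑ = Σ (rowᵢ·colᵢ)/N² = (58·54 + 137·141)/195² = 0.59037
κ = (pₒ − pₑ)/(1 − pₑ) = (0.78462 − 0.59037)/(1 − 0.59037) = 0.4742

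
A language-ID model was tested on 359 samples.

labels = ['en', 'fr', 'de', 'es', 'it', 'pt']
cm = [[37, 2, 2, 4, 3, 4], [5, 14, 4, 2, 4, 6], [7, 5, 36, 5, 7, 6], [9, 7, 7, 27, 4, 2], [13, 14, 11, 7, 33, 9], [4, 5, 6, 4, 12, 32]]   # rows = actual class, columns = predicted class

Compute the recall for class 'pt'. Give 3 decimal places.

0.508

Treat 'pt' as positive and all other classes as negative.
recall = TP/(TP+FN).
pt: TP=32, FN=4+5+6+4+12=31 → 32/63 = 0.5079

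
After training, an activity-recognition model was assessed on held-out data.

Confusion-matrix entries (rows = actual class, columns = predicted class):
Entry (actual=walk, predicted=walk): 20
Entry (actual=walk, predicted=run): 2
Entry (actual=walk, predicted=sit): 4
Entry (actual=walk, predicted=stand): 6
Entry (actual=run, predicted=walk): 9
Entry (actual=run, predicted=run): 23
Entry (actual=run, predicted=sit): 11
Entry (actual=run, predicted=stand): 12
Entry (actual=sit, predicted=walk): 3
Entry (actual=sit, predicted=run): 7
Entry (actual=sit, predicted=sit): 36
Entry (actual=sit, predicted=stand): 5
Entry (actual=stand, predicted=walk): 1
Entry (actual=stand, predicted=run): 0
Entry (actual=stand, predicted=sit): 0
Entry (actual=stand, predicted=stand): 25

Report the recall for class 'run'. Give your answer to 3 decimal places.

0.418

Treat 'run' as positive and all other classes as negative.
recall = TP/(TP+FN).
run: TP=23, FN=9+11+12=32 → 23/55 = 0.4182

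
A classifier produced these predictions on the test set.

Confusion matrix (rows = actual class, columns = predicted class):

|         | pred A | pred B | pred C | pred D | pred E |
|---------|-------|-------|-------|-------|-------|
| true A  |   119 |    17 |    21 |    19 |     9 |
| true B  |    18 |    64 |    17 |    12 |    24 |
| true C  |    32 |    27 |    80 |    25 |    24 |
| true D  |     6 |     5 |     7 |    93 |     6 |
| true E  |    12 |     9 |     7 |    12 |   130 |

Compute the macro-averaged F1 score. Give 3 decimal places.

0.605

Per-class F1 score (2·TP/(2·TP+FP+FN)):
  A: TP=119, FP=18+32+6+12=68, FN=17+21+19+9=66 → 238/372 = 0.6398
  B: TP=64, FP=17+27+5+9=58, FN=18+17+12+24=71 → 128/257 = 0.4981
  C: TP=80, FP=21+17+7+7=52, FN=32+27+25+24=108 → 160/320 = 0.5000
  D: TP=93, FP=19+12+25+12=68, FN=6+5+7+6=24 → 186/278 = 0.6691
  E: TP=130, FP=9+24+24+6=63, FN=12+9+7+12=40 → 260/363 = 0.7163
Macro-F1 score = mean = (0.6398 + 0.4981 + 0.5000 + 0.6691 + 0.7163) / 5 = 0.605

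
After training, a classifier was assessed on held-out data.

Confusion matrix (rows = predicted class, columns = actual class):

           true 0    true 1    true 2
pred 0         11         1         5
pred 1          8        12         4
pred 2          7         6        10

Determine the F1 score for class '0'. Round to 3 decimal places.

F1 score = 2·TP/(2·TP+FP+FN).
0: TP=11, FP=1+5=6, FN=8+7=15 → 22/43 = 0.5116

0.512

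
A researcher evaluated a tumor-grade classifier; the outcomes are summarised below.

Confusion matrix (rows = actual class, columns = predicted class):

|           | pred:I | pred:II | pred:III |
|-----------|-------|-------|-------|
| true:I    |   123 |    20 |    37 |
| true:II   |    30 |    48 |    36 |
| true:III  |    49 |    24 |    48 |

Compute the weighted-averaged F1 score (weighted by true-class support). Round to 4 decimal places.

0.5230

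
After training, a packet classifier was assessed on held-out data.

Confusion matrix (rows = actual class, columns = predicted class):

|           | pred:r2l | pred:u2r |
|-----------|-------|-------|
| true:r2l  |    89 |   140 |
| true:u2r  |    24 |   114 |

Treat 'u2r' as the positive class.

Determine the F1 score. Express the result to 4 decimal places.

0.5816

Precision = TP/(TP+FP) = 114/254 = 0.4488
Recall = TP/(TP+FN) = 114/138 = 0.8261
F1 = 2·TP/(2·TP+FP+FN) = 228/392 = 0.5816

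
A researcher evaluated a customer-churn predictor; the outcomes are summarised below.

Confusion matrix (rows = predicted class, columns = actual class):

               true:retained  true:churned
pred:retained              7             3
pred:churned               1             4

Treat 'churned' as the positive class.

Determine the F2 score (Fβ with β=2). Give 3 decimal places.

Fβ = (1+β²)·TP / ((1+β²)·TP + β²·FN + FP), with β²=4
= 5·4 / (5·4 + 4·3 + 1) = 0.606

0.606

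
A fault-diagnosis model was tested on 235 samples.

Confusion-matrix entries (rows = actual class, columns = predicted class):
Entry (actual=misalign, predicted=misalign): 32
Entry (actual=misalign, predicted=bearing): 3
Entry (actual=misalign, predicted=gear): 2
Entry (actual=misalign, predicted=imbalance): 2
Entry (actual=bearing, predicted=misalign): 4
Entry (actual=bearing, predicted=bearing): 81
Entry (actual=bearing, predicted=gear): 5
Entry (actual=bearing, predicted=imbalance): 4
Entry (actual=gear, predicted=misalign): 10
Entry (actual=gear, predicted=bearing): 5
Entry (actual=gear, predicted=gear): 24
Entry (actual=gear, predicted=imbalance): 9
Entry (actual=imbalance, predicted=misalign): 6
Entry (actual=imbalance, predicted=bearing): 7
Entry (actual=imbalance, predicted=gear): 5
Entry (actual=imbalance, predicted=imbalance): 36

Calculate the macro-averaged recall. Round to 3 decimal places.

Per-class recall (TP/(TP+FN)):
  misalign: TP=32, FN=3+2+2=7 → 32/39 = 0.8205
  bearing: TP=81, FN=4+5+4=13 → 81/94 = 0.8617
  gear: TP=24, FN=10+5+9=24 → 24/48 = 0.5000
  imbalance: TP=36, FN=6+7+5=18 → 36/54 = 0.6667
Macro-recall = mean = (0.8205 + 0.8617 + 0.5000 + 0.6667) / 4 = 0.712

0.712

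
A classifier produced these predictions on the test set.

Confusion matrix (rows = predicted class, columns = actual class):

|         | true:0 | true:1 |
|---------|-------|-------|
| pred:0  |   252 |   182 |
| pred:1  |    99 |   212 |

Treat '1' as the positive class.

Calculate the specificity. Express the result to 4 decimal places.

Specificity = TN/(TN+FP) = 252/(252+99) = 0.7179

0.7179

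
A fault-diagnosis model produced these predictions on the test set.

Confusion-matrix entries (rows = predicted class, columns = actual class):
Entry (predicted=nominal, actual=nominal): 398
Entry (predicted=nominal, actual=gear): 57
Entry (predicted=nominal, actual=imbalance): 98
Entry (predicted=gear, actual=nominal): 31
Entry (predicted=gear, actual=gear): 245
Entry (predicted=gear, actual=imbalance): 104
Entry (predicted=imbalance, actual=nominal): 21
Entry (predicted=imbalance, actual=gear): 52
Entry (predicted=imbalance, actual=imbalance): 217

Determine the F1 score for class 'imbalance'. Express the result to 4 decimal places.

0.6121

Treat 'imbalance' as positive and all other classes as negative.
F1 score = 2·TP/(2·TP+FP+FN).
imbalance: TP=217, FP=21+52=73, FN=98+104=202 → 434/709 = 0.61213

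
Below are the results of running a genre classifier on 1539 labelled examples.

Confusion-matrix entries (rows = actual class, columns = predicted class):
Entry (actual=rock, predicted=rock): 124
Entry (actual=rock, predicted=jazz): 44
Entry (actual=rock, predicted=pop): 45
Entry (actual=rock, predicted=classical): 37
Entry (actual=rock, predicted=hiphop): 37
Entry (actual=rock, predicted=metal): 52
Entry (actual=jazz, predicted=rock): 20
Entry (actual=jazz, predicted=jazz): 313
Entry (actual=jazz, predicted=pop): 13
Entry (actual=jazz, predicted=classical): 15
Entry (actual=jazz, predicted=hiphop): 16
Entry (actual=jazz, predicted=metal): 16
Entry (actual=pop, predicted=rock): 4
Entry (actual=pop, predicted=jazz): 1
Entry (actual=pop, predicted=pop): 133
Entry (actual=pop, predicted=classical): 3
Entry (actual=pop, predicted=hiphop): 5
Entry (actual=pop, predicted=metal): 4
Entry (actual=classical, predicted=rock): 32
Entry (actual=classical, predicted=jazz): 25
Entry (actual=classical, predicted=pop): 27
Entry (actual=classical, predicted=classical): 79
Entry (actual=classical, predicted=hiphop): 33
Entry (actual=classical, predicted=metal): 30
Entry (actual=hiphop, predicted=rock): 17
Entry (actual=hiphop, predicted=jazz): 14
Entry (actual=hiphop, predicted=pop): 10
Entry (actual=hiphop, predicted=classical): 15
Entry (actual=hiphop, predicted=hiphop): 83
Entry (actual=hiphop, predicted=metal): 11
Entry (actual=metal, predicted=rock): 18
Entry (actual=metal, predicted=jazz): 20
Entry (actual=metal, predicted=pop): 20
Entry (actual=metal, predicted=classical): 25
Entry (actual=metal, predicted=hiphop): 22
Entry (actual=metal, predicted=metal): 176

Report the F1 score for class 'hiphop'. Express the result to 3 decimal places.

F1 score = 2·TP/(2·TP+FP+FN).
hiphop: TP=83, FP=37+16+5+33+22=113, FN=17+14+10+15+11=67 → 166/346 = 0.4798

0.480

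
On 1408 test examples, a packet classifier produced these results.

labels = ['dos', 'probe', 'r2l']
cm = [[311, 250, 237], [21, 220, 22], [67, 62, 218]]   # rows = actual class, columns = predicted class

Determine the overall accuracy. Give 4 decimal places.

Accuracy = trace / total = (311+220+218=749) / 1408 = 749/1408 = 0.5320

0.5320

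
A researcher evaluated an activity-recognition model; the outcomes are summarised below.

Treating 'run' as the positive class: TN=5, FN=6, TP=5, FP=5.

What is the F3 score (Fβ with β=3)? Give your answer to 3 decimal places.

Fβ = (1+β²)·TP / ((1+β²)·TP + β²·FN + FP), with β²=9
= 10·5 / (10·5 + 9·6 + 5) = 0.459

0.459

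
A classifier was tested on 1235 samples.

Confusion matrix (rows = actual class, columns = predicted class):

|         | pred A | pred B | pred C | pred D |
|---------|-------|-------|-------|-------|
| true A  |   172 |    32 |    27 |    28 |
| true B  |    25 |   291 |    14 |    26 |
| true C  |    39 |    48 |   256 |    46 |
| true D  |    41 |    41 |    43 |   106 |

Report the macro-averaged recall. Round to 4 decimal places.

0.6496

Per-class recall (TP/(TP+FN)):
  A: TP=172, FN=32+27+28=87 → 172/259 = 0.66409
  B: TP=291, FN=25+14+26=65 → 291/356 = 0.81742
  C: TP=256, FN=39+48+46=133 → 256/389 = 0.65810
  D: TP=106, FN=41+41+43=125 → 106/231 = 0.45887
Macro-recall = mean = (0.66409 + 0.81742 + 0.65810 + 0.45887) / 4 = 0.6496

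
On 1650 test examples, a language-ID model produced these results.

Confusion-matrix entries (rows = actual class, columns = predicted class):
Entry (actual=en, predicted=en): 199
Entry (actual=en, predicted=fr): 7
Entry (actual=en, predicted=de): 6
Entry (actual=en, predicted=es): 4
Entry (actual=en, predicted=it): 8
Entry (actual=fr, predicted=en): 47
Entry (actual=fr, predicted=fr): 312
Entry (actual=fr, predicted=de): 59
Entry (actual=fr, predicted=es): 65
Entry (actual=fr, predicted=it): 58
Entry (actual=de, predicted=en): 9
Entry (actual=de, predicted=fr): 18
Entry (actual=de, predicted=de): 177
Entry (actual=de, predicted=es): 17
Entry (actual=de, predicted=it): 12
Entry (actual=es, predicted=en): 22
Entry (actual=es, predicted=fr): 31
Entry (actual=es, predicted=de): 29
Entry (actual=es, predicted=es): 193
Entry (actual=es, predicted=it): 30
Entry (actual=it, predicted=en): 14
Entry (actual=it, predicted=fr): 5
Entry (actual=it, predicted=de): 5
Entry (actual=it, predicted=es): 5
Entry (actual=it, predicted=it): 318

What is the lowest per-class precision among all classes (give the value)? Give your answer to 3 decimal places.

Per-class precision (TP/(TP+FP)):
  en: TP=199, FP=47+9+22+14=92 → 199/291 = 0.6838
  fr: TP=312, FP=7+18+31+5=61 → 312/373 = 0.8365
  de: TP=177, FP=6+59+29+5=99 → 177/276 = 0.6413
  es: TP=193, FP=4+65+17+5=91 → 193/284 = 0.6796
  it: TP=318, FP=8+58+12+30=108 → 318/426 = 0.7465
Lowest is class 'de' with precision = 0.641.

0.641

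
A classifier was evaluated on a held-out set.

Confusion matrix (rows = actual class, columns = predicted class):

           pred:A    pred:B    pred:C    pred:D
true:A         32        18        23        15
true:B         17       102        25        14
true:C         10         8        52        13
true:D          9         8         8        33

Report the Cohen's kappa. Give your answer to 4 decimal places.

Observed agreement pₒ = trace/N = 219/387 = 0.56589
Expected agreement pₑ = Σ (rowᵢ·colᵢ)/N² = (88·68 + 158·136 + 83·108 + 58·75)/387² = 0.27233
κ = (pₒ − pₑ)/(1 − pₑ) = (0.56589 − 0.27233)/(1 − 0.27233) = 0.4034

0.4034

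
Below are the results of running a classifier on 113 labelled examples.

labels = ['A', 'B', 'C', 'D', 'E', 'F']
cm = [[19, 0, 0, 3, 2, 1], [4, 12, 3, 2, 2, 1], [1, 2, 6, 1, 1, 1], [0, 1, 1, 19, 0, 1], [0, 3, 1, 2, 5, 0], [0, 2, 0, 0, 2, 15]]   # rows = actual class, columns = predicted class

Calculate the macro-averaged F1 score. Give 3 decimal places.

0.640

Per-class F1 score (2·TP/(2·TP+FP+FN)):
  A: TP=19, FP=4+1+0+0+0=5, FN=0+0+3+2+1=6 → 38/49 = 0.7755
  B: TP=12, FP=0+2+1+3+2=8, FN=4+3+2+2+1=12 → 24/44 = 0.5455
  C: TP=6, FP=0+3+1+1+0=5, FN=1+2+1+1+1=6 → 12/23 = 0.5217
  D: TP=19, FP=3+2+1+2+0=8, FN=0+1+1+0+1=3 → 38/49 = 0.7755
  E: TP=5, FP=2+2+1+0+2=7, FN=0+3+1+2+0=6 → 10/23 = 0.4348
  F: TP=15, FP=1+1+1+1+0=4, FN=0+2+0+0+2=4 → 30/38 = 0.7895
Macro-F1 score = mean = (0.7755 + 0.5455 + 0.5217 + 0.7755 + 0.4348 + 0.7895) / 6 = 0.640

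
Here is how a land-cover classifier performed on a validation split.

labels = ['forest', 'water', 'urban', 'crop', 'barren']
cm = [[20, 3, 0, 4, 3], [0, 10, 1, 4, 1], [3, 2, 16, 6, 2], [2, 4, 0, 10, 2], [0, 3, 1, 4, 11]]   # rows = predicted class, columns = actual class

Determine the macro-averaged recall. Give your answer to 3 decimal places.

Per-class recall (TP/(TP+FN)):
  forest: TP=20, FN=0+3+2+0=5 → 20/25 = 0.8000
  water: TP=10, FN=3+2+4+3=12 → 10/22 = 0.4545
  urban: TP=16, FN=0+1+0+1=2 → 16/18 = 0.8889
  crop: TP=10, FN=4+4+6+4=18 → 10/28 = 0.3571
  barren: TP=11, FN=3+1+2+2=8 → 11/19 = 0.5789
Macro-recall = mean = (0.8000 + 0.4545 + 0.8889 + 0.3571 + 0.5789) / 5 = 0.616

0.616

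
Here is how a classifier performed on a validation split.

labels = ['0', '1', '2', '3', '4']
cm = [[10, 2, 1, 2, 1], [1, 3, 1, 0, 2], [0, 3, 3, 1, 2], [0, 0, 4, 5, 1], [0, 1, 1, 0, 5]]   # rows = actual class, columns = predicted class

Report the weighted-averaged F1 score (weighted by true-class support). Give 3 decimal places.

0.546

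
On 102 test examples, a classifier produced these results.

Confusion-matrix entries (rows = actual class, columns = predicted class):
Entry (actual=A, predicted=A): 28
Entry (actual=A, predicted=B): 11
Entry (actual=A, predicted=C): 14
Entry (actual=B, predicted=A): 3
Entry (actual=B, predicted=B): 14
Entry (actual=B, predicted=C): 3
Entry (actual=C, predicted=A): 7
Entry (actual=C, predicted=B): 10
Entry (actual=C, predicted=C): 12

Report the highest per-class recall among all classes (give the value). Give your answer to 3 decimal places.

Per-class recall (TP/(TP+FN)):
  A: TP=28, FN=11+14=25 → 28/53 = 0.5283
  B: TP=14, FN=3+3=6 → 14/20 = 0.7000
  C: TP=12, FN=7+10=17 → 12/29 = 0.4138
Highest is class 'B' with recall = 0.700.

0.700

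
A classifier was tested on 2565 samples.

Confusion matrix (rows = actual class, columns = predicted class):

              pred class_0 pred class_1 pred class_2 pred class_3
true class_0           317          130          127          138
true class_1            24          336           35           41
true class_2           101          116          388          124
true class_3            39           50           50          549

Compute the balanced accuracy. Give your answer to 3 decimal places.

0.637

Balanced accuracy = mean of per-class recall.
  class_0: recall = 317/712 = 0.4452
  class_1: recall = 336/436 = 0.7706
  class_2: recall = 388/729 = 0.5322
  class_3: recall = 549/688 = 0.7980
Mean = (0.4452 + 0.7706 + 0.5322 + 0.7980) / 4 = 0.637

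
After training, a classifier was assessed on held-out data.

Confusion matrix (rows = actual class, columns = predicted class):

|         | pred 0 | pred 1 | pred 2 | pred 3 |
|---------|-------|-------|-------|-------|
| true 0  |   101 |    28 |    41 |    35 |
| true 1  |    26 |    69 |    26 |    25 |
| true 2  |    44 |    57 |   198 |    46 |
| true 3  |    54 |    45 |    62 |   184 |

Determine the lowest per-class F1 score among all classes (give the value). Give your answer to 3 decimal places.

Per-class F1 score (2·TP/(2·TP+FP+FN)):
  0: TP=101, FP=26+44+54=124, FN=28+41+35=104 → 202/430 = 0.4698
  1: TP=69, FP=28+57+45=130, FN=26+26+25=77 → 138/345 = 0.4000
  2: TP=198, FP=41+26+62=129, FN=44+57+46=147 → 396/672 = 0.5893
  3: TP=184, FP=35+25+46=106, FN=54+45+62=161 → 368/635 = 0.5795
Lowest is class '1' with F1 score = 0.400.

0.400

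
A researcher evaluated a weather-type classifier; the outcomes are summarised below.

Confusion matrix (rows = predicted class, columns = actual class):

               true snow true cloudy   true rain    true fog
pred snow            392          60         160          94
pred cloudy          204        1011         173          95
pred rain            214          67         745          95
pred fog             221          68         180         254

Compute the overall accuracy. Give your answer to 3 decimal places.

Accuracy = trace / total = (392+1011+745+254=2402) / 4033 = 2402/4033 = 0.596

0.596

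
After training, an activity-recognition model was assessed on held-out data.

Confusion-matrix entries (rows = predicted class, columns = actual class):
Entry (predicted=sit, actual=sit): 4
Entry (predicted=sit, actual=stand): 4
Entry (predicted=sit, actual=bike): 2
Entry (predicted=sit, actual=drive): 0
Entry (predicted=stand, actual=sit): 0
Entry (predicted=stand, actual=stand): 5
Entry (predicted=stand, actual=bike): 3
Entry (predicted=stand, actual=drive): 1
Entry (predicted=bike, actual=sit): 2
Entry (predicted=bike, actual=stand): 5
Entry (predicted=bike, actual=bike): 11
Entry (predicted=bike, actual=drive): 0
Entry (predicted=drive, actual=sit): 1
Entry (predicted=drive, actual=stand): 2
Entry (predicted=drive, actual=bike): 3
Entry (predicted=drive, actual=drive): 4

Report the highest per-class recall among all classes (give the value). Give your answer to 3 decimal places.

Per-class recall (TP/(TP+FN)):
  sit: TP=4, FN=0+2+1=3 → 4/7 = 0.5714
  stand: TP=5, FN=4+5+2=11 → 5/16 = 0.3125
  bike: TP=11, FN=2+3+3=8 → 11/19 = 0.5789
  drive: TP=4, FN=0+1+0=1 → 4/5 = 0.8000
Highest is class 'drive' with recall = 0.800.

0.800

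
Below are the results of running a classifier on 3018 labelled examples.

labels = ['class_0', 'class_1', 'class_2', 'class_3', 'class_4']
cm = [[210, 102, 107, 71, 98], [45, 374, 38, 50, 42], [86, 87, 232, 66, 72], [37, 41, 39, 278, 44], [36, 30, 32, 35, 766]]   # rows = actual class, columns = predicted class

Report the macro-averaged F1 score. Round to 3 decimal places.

0.582

Per-class F1 score (2·TP/(2·TP+FP+FN)):
  class_0: TP=210, FP=45+86+37+36=204, FN=102+107+71+98=378 → 420/1002 = 0.4192
  class_1: TP=374, FP=102+87+41+30=260, FN=45+38+50+42=175 → 748/1183 = 0.6323
  class_2: TP=232, FP=107+38+39+32=216, FN=86+87+66+72=311 → 464/991 = 0.4682
  class_3: TP=278, FP=71+50+66+35=222, FN=37+41+39+44=161 → 556/939 = 0.5921
  class_4: TP=766, FP=98+42+72+44=256, FN=36+30+32+35=133 → 1532/1921 = 0.7975
Macro-F1 score = mean = (0.4192 + 0.6323 + 0.4682 + 0.5921 + 0.7975) / 5 = 0.582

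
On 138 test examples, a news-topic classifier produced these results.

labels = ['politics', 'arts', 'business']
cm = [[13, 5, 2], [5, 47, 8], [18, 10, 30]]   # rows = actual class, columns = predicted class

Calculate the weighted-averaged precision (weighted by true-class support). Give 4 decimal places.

Per-class precision (TP/(TP+FP)):
  politics: TP=13, FP=5+18=23 → 13/36 = 0.36111
  arts: TP=47, FP=5+10=15 → 47/62 = 0.75806
  business: TP=30, FP=2+8=10 → 30/40 = 0.75000
Weighted-precision = Σ (supportᵢ/N)·precisionᵢ with N=138: (20/138)·0.36111 + (60/138)·0.75806 + (58/138)·0.75000 = 0.6971

0.6971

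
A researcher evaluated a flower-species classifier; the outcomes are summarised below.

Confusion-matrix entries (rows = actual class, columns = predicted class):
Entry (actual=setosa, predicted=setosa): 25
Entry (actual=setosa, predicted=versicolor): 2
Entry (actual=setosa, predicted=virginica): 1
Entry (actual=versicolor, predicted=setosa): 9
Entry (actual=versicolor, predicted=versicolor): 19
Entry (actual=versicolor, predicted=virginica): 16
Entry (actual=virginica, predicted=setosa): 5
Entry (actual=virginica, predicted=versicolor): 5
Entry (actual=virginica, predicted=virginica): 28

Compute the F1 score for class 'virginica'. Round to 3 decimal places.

0.675

Take TP from the diagonal, FP from the rest of the 'virginica' prediction marginal, FN from the rest of the 'virginica' actual marginal.
F1 score = 2·TP/(2·TP+FP+FN).
virginica: TP=28, FP=1+16=17, FN=5+5=10 → 56/83 = 0.6747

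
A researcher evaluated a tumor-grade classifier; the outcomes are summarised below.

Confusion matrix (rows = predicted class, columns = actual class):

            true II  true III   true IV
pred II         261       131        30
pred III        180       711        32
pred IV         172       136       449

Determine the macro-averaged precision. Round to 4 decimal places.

0.6606

Per-class precision (TP/(TP+FP)):
  II: TP=261, FP=131+30=161 → 261/422 = 0.61848
  III: TP=711, FP=180+32=212 → 711/923 = 0.77031
  IV: TP=449, FP=172+136=308 → 449/757 = 0.59313
Macro-precision = mean = (0.61848 + 0.77031 + 0.59313) / 3 = 0.6606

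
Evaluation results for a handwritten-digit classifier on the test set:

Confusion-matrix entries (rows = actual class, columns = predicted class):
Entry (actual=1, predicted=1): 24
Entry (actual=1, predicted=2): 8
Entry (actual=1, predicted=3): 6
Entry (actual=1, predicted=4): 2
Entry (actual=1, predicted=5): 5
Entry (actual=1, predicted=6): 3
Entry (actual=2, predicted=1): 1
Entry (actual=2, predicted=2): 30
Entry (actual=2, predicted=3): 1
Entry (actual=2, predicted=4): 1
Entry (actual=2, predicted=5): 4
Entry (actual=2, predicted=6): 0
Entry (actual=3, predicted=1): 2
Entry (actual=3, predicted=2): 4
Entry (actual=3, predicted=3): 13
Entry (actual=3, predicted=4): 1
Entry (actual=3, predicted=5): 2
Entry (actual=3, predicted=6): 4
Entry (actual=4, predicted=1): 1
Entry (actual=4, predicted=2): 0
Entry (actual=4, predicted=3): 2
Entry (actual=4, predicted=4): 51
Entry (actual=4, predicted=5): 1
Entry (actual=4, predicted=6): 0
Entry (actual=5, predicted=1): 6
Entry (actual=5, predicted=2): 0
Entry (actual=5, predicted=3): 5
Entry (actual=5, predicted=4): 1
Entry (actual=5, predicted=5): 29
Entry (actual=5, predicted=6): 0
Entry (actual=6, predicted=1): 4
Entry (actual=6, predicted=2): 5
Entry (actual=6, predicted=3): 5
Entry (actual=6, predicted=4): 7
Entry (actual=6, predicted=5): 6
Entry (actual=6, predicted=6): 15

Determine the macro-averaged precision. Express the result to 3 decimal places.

0.631

Per-class precision (TP/(TP+FP)):
  1: TP=24, FP=1+2+1+6+4=14 → 24/38 = 0.6316
  2: TP=30, FP=8+4+0+0+5=17 → 30/47 = 0.6383
  3: TP=13, FP=6+1+2+5+5=19 → 13/32 = 0.4063
  4: TP=51, FP=2+1+1+1+7=12 → 51/63 = 0.8095
  5: TP=29, FP=5+4+2+1+6=18 → 29/47 = 0.6170
  6: TP=15, FP=3+0+4+0+0=7 → 15/22 = 0.6818
Macro-precision = mean = (0.6316 + 0.6383 + 0.4063 + 0.8095 + 0.6170 + 0.6818) / 6 = 0.631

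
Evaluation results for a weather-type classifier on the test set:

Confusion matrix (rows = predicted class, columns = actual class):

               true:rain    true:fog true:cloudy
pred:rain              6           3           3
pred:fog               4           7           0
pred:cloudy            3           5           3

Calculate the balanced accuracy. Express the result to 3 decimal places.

0.476

Balanced accuracy = mean of per-class recall.
  rain: recall = 6/13 = 0.4615
  fog: recall = 7/15 = 0.4667
  cloudy: recall = 3/6 = 0.5000
Mean = (0.4615 + 0.4667 + 0.5000) / 3 = 0.476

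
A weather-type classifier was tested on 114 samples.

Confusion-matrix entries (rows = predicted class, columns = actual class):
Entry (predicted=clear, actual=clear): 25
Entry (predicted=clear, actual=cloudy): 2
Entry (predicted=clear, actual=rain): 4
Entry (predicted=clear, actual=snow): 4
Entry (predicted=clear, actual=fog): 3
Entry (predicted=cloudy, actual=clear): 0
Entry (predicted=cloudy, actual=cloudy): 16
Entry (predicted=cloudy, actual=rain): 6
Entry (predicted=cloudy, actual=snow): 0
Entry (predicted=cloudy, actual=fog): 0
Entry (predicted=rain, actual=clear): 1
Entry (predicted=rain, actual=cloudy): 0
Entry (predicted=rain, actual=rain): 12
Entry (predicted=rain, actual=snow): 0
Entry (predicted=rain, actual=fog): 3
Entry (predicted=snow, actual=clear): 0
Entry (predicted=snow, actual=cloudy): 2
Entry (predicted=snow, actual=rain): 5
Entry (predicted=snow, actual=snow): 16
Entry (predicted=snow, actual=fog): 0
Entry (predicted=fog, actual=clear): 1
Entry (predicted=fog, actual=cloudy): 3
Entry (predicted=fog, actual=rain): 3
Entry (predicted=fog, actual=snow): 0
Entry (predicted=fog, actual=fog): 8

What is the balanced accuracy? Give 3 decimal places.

0.679

Balanced accuracy = mean of per-class recall.
  clear: recall = 25/27 = 0.9259
  cloudy: recall = 16/23 = 0.6957
  rain: recall = 12/30 = 0.4000
  snow: recall = 16/20 = 0.8000
  fog: recall = 8/14 = 0.5714
Mean = (0.9259 + 0.6957 + 0.4000 + 0.8000 + 0.5714) / 5 = 0.679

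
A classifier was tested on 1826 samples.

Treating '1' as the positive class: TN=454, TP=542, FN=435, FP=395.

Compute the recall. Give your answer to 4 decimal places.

Recall = TP/(TP+FN) = 542/(542+435) = 542/977 = 0.5548

0.5548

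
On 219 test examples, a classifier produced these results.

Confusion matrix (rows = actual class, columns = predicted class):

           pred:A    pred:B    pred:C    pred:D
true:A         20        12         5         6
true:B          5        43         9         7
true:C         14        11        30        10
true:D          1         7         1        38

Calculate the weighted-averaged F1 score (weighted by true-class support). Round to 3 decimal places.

Per-class F1 score (2·TP/(2·TP+FP+FN)):
  A: TP=20, FP=5+14+1=20, FN=12+5+6=23 → 40/83 = 0.4819
  B: TP=43, FP=12+11+7=30, FN=5+9+7=21 → 86/137 = 0.6277
  C: TP=30, FP=5+9+1=15, FN=14+11+10=35 → 60/110 = 0.5455
  D: TP=38, FP=6+7+10=23, FN=1+7+1=9 → 76/108 = 0.7037
Weighted-F1 score = Σ (supportᵢ/N)·F1 scoreᵢ with N=219: (43/219)·0.4819 + (64/219)·0.6277 + (65/219)·0.5455 + (47/219)·0.7037 = 0.591

0.591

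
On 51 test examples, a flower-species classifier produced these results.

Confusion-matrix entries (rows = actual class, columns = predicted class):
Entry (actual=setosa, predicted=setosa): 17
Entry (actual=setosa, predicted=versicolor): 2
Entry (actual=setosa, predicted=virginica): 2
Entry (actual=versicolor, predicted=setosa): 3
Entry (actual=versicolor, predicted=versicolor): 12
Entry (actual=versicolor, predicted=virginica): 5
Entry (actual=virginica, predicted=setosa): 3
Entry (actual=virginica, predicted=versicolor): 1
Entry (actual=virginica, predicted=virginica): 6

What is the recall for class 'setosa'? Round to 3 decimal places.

Take TP from the diagonal, FP from the rest of the 'setosa' prediction marginal, FN from the rest of the 'setosa' actual marginal.
recall = TP/(TP+FN).
setosa: TP=17, FN=2+2=4 → 17/21 = 0.8095

0.810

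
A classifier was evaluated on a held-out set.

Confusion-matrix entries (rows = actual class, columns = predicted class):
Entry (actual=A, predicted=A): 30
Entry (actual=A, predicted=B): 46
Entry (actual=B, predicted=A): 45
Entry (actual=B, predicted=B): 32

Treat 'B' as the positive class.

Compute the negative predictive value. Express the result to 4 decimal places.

0.4000

NPV = TN/(TN+FN) = 30/(30+45) = 0.4000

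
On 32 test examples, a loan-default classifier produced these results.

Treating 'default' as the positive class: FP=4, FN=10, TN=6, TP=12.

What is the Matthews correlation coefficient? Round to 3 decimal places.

0.135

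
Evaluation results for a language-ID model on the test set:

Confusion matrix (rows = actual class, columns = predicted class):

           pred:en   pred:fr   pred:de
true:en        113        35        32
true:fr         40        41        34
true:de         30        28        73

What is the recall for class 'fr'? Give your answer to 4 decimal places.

recall = TP/(TP+FN).
fr: TP=41, FN=40+34=74 → 41/115 = 0.35652

0.3565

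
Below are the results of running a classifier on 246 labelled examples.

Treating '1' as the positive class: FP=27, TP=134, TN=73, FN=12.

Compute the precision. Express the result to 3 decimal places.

Precision = TP/(TP+FP) = 134/(134+27) = 134/161 = 0.832

0.832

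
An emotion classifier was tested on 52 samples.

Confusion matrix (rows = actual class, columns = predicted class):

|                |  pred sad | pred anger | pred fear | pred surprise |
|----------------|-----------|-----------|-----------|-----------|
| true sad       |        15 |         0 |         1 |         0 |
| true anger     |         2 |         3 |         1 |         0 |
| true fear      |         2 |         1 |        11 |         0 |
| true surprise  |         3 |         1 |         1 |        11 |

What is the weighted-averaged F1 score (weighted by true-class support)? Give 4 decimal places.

0.7681

Per-class F1 score (2·TP/(2·TP+FP+FN)):
  sad: TP=15, FP=2+2+3=7, FN=0+1+0=1 → 30/38 = 0.78947
  anger: TP=3, FP=0+1+1=2, FN=2+1+0=3 → 6/11 = 0.54545
  fear: TP=11, FP=1+1+1=3, FN=2+1+0=3 → 22/28 = 0.78571
  surprise: TP=11, FP=0+0+0=0, FN=3+1+1=5 → 22/27 = 0.81481
Weighted-F1 score = Σ (supportᵢ/N)·F1 scoreᵢ with N=52: (16/52)·0.78947 + (6/52)·0.54545 + (14/52)·0.78571 + (16/52)·0.81481 = 0.7681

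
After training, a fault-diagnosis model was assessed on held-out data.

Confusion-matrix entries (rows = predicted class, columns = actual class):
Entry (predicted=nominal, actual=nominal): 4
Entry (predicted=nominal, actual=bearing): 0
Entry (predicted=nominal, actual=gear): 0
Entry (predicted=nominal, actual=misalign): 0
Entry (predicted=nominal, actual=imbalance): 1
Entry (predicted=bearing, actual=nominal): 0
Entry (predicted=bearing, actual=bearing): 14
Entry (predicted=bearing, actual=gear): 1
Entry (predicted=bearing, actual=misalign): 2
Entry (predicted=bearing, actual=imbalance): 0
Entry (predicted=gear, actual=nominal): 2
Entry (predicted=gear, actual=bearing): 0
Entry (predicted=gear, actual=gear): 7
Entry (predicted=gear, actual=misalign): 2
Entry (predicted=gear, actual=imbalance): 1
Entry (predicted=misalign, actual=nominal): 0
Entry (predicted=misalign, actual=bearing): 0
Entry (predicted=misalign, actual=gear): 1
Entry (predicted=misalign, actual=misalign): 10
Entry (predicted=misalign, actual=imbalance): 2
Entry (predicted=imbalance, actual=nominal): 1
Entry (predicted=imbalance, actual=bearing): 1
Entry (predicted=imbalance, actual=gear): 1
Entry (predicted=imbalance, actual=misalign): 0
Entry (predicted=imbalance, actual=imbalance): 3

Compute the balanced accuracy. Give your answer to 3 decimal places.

Balanced accuracy = mean of per-class recall.
  nominal: recall = 4/7 = 0.5714
  bearing: recall = 14/15 = 0.9333
  gear: recall = 7/10 = 0.7000
  misalign: recall = 10/14 = 0.7143
  imbalance: recall = 3/7 = 0.4286
Mean = (0.5714 + 0.9333 + 0.7000 + 0.7143 + 0.4286) / 5 = 0.670

0.670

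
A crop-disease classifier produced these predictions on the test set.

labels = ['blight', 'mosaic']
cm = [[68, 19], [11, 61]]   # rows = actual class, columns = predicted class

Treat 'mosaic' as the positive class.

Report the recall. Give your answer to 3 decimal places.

0.847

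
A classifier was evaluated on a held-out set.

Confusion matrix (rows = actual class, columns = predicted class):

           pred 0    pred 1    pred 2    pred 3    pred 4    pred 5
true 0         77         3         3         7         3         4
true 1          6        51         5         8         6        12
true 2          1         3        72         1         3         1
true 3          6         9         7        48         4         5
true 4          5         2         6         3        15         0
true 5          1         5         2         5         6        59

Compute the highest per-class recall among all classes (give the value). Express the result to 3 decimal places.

0.889

Per-class recall (TP/(TP+FN)):
  0: TP=77, FN=3+3+7+3+4=20 → 77/97 = 0.7938
  1: TP=51, FN=6+5+8+6+12=37 → 51/88 = 0.5795
  2: TP=72, FN=1+3+1+3+1=9 → 72/81 = 0.8889
  3: TP=48, FN=6+9+7+4+5=31 → 48/79 = 0.6076
  4: TP=15, FN=5+2+6+3+0=16 → 15/31 = 0.4839
  5: TP=59, FN=1+5+2+5+6=19 → 59/78 = 0.7564
Highest is class '2' with recall = 0.889.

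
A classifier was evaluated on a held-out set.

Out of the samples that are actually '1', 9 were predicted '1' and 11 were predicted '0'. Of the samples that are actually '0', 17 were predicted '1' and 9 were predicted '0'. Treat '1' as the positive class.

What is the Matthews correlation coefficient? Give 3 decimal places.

MCC = (TP·TN − FP·FN) / √((TP+FP)(TP+FN)(TN+FP)(TN+FN))
Numerator = 9·9 − 17·11 = -106
Denominator = √(26·20·26·20) = √270400 = 520.0000
MCC = -106 / 520.0000 = -0.204

-0.204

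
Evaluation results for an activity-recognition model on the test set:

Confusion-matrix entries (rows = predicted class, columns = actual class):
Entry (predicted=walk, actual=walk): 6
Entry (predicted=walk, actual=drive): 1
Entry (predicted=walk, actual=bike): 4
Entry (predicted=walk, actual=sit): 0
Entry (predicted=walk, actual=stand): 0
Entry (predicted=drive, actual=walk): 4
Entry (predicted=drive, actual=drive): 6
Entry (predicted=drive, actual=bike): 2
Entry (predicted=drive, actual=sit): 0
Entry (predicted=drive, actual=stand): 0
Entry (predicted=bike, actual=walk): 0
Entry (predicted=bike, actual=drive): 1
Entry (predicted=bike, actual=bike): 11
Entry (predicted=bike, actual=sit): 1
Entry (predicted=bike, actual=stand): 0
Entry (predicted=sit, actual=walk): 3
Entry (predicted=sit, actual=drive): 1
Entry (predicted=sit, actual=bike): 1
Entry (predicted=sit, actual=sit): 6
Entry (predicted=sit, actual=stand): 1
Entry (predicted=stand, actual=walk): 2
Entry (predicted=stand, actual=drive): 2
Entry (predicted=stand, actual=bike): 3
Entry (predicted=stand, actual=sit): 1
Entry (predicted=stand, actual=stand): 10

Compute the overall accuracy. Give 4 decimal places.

0.5909

Accuracy = trace / total = (6+6+11+6+10=39) / 66 = 39/66 = 0.5909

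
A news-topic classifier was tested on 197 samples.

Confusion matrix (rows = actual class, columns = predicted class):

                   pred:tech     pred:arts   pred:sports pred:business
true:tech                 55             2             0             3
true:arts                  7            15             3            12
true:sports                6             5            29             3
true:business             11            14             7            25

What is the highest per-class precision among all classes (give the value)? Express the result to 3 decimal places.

0.744

Per-class precision (TP/(TP+FP)):
  tech: TP=55, FP=7+6+11=24 → 55/79 = 0.6962
  arts: TP=15, FP=2+5+14=21 → 15/36 = 0.4167
  sports: TP=29, FP=0+3+7=10 → 29/39 = 0.7436
  business: TP=25, FP=3+12+3=18 → 25/43 = 0.5814
Highest is class 'sports' with precision = 0.744.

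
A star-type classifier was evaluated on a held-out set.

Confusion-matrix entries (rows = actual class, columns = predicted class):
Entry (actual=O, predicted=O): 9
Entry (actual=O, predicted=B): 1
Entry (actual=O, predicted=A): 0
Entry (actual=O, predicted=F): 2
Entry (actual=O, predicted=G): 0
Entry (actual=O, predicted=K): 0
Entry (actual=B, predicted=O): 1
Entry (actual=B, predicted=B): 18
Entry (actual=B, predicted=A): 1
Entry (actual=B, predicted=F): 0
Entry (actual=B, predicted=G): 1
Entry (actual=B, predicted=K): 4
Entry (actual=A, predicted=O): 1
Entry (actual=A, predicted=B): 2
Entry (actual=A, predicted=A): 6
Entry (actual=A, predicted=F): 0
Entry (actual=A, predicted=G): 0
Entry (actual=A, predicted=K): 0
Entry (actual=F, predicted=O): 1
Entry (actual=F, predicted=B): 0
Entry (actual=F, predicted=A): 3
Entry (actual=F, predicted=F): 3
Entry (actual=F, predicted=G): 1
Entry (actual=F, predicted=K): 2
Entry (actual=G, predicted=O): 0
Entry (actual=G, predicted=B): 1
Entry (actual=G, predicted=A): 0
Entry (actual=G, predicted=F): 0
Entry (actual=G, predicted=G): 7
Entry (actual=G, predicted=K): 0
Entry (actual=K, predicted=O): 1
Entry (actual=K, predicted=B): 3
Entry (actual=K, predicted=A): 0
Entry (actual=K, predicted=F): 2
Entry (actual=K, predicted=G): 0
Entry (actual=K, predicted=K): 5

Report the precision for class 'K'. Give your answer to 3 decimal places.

0.455

One-vs-rest for 'K': TP = diagonal; FP = other classes predicted 'K'; FN = 'K' predicted as other.
precision = TP/(TP+FP).
K: TP=5, FP=0+4+0+2+0=6 → 5/11 = 0.4545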